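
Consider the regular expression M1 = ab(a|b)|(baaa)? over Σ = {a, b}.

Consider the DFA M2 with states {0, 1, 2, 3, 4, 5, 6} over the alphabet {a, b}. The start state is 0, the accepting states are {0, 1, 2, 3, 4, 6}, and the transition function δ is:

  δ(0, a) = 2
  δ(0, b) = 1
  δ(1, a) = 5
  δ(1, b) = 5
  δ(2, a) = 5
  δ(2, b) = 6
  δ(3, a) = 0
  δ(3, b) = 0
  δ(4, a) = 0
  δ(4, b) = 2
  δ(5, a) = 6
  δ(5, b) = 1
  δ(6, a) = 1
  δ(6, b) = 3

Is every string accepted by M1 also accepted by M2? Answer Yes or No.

Yes

Converting the expression M1 to a DFA (subset construction, then merging equivalent states) gives the minimal DFA with states {r0, r1, r2, r3, r4, r5, r6, r7}, start state r0, accepting states {r0, r6} and transitions r0: a→r1, b→r2; r1: a→r3, b→r4; r2: a→r5, b→r3; r3: a→r3, b→r3; r4: a→r6, b→r6; r5: a→r7, b→r3; r6: a→r3, b→r3; r7: a→r6, b→r3.
Exploring the product automaton M1 × M2 from the start pair (r0, 0), following both machines on each input symbol, reaches 14 state pairs: (r0, 0), (r1, 2), (r2, 1), (r3, 5), (r4, 6), (r5, 5), (r3, 6), (r3, 1), (r6, 1), (r6, 3), (r7, 6), (r3, 3), (r3, 0), (r3, 2).
M1 accepts in {r0, r6} and M2 accepts in {0, 1, 2, 3, 4, 6}. The reachable pairs whose M1-component is accepting are (r0, 0), (r6, 1), (r6, 3); in each of them the M2-component is accepting too, so the product for L(M1) \ L(M2) (M1-component accepting, M2-component rejecting) has no reachable accepting pair and the difference is empty.
Hence every string in L(M1) is also in L(M2).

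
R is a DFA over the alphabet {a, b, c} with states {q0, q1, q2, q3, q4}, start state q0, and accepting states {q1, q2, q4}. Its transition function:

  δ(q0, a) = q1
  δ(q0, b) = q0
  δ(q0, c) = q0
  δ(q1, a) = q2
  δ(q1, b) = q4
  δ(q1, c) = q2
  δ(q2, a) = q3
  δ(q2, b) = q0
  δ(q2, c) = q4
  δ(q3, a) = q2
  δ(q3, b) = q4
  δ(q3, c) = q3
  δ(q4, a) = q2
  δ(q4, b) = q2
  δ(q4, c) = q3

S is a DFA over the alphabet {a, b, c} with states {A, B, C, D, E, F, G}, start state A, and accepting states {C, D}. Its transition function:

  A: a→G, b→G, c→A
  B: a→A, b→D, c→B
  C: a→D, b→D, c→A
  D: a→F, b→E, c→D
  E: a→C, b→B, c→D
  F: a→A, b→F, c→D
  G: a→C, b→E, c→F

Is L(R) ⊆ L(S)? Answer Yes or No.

No

The string a is in L(R) but not in L(S).
So L(R) ⊄ L(S).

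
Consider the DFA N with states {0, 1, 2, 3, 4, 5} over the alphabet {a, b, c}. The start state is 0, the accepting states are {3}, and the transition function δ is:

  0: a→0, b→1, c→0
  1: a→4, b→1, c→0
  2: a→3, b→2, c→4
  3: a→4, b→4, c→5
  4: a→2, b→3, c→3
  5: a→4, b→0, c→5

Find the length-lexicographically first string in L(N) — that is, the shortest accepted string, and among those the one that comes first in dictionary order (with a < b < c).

bab

A breadth-first search from 0 reaches an accepting state first via the path 0 → 1 → 4 → 3 on input bab.
No string of length < 3 is accepted (BFS exhausts all shorter strings without reaching an accepting state), and bab is the lexicographically least accepting string of length 3.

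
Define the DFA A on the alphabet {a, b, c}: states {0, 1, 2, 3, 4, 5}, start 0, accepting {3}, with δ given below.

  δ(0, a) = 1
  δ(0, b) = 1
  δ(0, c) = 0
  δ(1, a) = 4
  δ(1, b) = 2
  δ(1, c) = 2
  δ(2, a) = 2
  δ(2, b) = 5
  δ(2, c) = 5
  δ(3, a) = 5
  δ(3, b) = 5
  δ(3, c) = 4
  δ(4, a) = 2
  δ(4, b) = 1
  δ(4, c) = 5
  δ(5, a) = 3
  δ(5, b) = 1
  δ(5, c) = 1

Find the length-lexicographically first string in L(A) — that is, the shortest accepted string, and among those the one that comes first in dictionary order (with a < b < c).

aaca

A breadth-first search from 0 reaches an accepting state first via the path 0 → 1 → 4 → 5 → 3 on input aaca.
No string of length < 4 is accepted (BFS exhausts all shorter strings without reaching an accepting state), and aaca is the lexicographically least accepting string of length 4.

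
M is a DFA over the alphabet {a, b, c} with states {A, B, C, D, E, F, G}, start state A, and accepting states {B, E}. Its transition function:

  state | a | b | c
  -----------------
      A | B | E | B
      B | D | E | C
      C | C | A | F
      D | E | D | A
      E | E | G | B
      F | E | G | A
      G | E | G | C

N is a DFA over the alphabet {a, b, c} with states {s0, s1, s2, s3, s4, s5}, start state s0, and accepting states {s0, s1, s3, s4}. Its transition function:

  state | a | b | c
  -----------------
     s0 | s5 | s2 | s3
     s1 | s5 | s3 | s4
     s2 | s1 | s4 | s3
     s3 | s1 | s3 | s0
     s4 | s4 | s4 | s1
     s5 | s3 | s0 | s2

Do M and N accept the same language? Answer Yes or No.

The string a is accepted by M but rejected by N.
So L(M) ≠ L(N).

No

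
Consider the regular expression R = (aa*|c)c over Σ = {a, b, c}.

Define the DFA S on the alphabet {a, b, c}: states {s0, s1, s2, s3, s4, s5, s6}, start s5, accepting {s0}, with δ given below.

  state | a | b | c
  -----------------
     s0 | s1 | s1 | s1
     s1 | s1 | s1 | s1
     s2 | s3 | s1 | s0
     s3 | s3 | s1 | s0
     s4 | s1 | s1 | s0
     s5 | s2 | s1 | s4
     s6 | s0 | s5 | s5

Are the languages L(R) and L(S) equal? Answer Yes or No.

Yes

Converting the expression R to a DFA (subset construction, then merging equivalent states) gives the minimal DFA with states {r0, r1, r2, r3, r4}, start state r0, accepting states {r4} and transitions r0: a→r1, b→r2, c→r3; r1: a→r1, b→r2, c→r4; r2: a→r2, b→r2, c→r2; r3: a→r2, b→r2, c→r4; r4: a→r2, b→r2, c→r2.
Exploring the product automaton R × S from the start pair (r0, s5), following both machines on each input symbol, reaches 6 state pairs: (r0, s5), (r1, s2), (r2, s1), (r3, s4), (r1, s3), (r4, s0).
R accepts in {r4} and S accepts in {s0}. In every reachable pair the two components are either both accepting — (r4, s0) — or both non-accepting, so no string is accepted by exactly one of the machines: L(R) \ L(S) and L(S) \ L(R) are both empty.
Hence every string is accepted by R iff it is accepted by S, and the two languages coincide.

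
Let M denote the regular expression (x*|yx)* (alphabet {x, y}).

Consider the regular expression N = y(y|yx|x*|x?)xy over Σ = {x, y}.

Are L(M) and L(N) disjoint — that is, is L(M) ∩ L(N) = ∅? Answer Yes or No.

Yes

Converting the expression M to a DFA (subset construction, then merging equivalent states) gives the minimal DFA with states {m0, m1, m2}, start state m0, accepting states {m0} and transitions m0: x→m0, y→m1; m1: x→m0, y→m2; m2: x→m2, y→m2.
Converting the expression N to a DFA (subset construction, then merging equivalent states) gives the minimal DFA with states {n0, n1, n2, n3, n4, n5, n6, n7}, start state n0, accepting states {n5} and transitions n0: x→n1, y→n2; n1: x→n1, y→n1; n2: x→n3, y→n4; n3: x→n3, y→n5; n4: x→n6, y→n1; n5: x→n1, y→n1; n6: x→n7, y→n5; n7: x→n1, y→n5.
Exploring the product automaton M × N from the start pair (m0, n0), following both machines on each input symbol, reaches 11 state pairs: (m0, n0), (m0, n1), (m1, n2), (m1, n1), (m0, n3), (m2, n4), (m2, n1), (m1, n5), (m2, n6), (m2, n7), (m2, n5).
M accepts in {m0} and N accepts in {n5}; no reachable pair has both components accepting, so no string drives both machines to acceptance simultaneously and L(M) ∩ L(N) = ∅.
So no string is accepted by both, and the intersection is empty.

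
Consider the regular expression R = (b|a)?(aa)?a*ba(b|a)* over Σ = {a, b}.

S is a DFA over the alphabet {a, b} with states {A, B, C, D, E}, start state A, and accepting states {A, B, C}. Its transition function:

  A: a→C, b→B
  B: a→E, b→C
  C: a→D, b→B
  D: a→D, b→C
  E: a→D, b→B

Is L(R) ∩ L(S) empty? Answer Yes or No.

The string bab is accepted by both R and S.
Hence L(R) ∩ L(S) ≠ ∅.

No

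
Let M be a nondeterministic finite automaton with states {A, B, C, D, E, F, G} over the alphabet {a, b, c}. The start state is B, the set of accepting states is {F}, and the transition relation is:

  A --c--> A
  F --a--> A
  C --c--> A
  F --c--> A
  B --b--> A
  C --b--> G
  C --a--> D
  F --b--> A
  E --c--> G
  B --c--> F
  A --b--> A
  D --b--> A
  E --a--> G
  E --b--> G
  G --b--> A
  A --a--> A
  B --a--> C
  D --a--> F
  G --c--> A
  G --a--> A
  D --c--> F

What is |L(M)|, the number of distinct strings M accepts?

3

The useful subgraph on states {B, C, D, F} is acyclic, so L(M) is finite; the longest accepting path visits 4 useful states, giving maximum string length 3.
Counting accepting paths from B by length: 1 of length 1, 2 of length 3. Total 3.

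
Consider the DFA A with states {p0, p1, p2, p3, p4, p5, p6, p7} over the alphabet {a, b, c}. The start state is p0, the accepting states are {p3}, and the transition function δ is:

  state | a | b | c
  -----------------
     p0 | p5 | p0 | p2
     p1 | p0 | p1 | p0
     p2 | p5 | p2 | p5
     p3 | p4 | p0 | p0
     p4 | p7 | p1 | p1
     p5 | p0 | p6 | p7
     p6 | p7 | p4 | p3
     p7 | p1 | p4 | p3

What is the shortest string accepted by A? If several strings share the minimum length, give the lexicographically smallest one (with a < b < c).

A breadth-first search from p0 reaches an accepting state first via the path p0 → p5 → p6 → p3 on input abc.
No string of length < 3 is accepted (BFS exhausts all shorter strings without reaching an accepting state), and abc is the lexicographically least accepting string of length 3.

abc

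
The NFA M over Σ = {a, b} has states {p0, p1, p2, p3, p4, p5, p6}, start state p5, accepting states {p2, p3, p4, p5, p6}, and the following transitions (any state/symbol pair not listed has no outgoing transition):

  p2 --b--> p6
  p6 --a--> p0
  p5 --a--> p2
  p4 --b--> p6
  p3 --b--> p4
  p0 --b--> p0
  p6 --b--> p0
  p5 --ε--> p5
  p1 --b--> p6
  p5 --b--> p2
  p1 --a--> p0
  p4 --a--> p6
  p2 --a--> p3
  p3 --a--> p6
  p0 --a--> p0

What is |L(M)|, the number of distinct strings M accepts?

15

The useful subgraph on states {p2, p3, p4, p5, p6} is acyclic, so L(M) is finite; the longest accepting path visits 5 useful states, giving maximum string length 4.
Counting accepting paths from p5 by length: 1 of length 0, 2 of length 1, 4 of length 2, 4 of length 3, 4 of length 4. Total 15.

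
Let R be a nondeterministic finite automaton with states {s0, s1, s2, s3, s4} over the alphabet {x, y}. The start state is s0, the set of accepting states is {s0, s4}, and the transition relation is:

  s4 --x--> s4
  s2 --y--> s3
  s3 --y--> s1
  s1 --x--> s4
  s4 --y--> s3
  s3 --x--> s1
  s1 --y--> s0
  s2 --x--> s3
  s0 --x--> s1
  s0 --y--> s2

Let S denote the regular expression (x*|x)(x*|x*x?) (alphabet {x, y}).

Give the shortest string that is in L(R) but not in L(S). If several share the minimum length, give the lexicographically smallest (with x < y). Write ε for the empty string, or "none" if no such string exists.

xy

The string xy is accepted by R but not by S.
No shorter string lies in the difference, and xy is the lexicographically first length-2 string in L(R) \ L(S).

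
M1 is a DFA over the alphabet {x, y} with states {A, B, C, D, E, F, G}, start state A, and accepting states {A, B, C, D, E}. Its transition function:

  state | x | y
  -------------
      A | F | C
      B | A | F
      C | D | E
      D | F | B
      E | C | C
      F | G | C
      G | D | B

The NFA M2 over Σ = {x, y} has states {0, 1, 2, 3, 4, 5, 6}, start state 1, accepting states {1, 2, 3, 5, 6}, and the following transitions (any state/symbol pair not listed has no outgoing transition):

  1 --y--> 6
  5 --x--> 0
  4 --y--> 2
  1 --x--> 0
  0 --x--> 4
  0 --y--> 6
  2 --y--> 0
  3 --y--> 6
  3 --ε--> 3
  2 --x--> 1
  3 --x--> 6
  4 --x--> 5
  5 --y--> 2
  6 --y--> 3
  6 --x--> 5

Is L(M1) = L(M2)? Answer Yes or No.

Exploring the product automaton M1 × M2 from the start pair (A, 1), following both machines on each input symbol, reaches 7 state pairs: (A, 1), (F, 0), (C, 6), (G, 4), (D, 5), (E, 3), (B, 2).
M1 accepts in {A, B, C, D, E} and M2 accepts in {1, 2, 3, 5, 6}. In every reachable pair the two components are either both accepting — (A, 1), (C, 6), (D, 5), (E, 3), (B, 2) — or both non-accepting, so no string is accepted by exactly one of the machines: L(M1) \ L(M2) and L(M2) \ L(M1) are both empty.
Hence every string is accepted by M1 iff it is accepted by M2, and the two languages coincide.

Yes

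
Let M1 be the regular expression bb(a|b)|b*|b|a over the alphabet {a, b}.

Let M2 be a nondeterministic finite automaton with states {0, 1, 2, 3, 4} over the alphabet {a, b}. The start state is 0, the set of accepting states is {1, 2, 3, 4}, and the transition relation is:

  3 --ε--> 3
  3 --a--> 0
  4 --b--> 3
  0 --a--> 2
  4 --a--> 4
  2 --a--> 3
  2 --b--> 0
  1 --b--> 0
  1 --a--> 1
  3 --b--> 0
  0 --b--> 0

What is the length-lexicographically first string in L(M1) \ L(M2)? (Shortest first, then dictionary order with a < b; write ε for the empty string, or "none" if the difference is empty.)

The empty string ε is accepted by M1 but not by M2.
Since ε is the unique shortest string, it is the required witness.

ε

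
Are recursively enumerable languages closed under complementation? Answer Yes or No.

If both L and its complement were r.e., running the two recognisers in parallel would decide L, so L would be recursive; but there are r.e. languages that are not recursive (e.g. the halting problem), and their complements are therefore not r.e.

No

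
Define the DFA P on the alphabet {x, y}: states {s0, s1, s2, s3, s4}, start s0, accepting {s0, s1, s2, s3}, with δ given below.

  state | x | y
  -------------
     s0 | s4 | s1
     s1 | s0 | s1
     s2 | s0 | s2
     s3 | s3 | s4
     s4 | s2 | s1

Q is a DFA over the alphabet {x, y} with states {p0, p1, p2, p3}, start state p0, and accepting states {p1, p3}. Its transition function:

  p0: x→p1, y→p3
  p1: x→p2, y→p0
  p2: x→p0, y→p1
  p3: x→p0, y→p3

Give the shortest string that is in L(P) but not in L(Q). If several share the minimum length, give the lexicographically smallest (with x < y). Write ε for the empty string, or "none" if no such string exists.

The empty string ε is accepted by P but not by Q.
Since ε is the unique shortest string, it is the required witness.

ε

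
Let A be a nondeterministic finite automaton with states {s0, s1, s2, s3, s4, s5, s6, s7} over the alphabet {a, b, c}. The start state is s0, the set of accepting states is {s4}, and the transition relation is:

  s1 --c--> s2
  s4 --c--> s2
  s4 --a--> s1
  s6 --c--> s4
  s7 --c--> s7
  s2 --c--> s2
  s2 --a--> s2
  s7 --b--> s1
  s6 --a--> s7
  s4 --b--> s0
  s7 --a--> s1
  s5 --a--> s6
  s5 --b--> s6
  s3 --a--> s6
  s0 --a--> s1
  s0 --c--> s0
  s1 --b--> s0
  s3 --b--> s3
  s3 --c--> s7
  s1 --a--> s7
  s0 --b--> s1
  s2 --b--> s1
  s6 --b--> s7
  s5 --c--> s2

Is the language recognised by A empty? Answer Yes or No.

The states reachable from the start state are {s0, s1, s2, s7}.
None of the accepting states {s4} is reachable, so no string is accepted and L(A) = ∅.

Yes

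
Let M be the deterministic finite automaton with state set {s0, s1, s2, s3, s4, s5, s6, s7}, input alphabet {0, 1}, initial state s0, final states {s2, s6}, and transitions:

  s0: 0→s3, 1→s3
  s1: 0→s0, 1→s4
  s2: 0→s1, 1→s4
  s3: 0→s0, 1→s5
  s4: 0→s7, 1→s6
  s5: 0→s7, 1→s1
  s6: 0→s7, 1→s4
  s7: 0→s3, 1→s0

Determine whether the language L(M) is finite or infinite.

State s0 is reachable from the start and can reach an accepting state, and it lies on the cycle s0 → s3 → s0.
Traversing that cycle any number of times yields accepted strings of unbounded length, so the language is infinite.

infinite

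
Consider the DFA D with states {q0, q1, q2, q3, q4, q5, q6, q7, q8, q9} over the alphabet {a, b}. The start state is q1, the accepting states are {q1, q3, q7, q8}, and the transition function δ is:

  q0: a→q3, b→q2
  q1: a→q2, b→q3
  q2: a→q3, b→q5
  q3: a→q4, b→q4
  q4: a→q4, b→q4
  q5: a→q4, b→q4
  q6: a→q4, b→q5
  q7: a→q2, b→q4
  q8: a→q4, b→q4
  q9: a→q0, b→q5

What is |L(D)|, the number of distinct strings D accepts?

3

The useful subgraph on states {q1, q2, q3} is acyclic, so L(D) is finite; the longest accepting path visits 3 useful states, giving maximum string length 2.
Counting accepting paths from q1 by length: 1 of length 0, 1 of length 1, 1 of length 2. Total 3.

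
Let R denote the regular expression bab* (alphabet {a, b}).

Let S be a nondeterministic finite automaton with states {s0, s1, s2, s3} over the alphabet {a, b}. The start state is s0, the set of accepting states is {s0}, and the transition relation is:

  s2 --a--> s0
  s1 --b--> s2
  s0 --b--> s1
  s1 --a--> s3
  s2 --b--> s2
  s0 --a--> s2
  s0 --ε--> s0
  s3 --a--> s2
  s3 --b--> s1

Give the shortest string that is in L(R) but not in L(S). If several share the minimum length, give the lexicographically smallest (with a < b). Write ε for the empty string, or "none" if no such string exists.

ba

The string ba is accepted by R but not by S.
No shorter string lies in the difference, and ba is the lexicographically first length-2 string in L(R) \ L(S).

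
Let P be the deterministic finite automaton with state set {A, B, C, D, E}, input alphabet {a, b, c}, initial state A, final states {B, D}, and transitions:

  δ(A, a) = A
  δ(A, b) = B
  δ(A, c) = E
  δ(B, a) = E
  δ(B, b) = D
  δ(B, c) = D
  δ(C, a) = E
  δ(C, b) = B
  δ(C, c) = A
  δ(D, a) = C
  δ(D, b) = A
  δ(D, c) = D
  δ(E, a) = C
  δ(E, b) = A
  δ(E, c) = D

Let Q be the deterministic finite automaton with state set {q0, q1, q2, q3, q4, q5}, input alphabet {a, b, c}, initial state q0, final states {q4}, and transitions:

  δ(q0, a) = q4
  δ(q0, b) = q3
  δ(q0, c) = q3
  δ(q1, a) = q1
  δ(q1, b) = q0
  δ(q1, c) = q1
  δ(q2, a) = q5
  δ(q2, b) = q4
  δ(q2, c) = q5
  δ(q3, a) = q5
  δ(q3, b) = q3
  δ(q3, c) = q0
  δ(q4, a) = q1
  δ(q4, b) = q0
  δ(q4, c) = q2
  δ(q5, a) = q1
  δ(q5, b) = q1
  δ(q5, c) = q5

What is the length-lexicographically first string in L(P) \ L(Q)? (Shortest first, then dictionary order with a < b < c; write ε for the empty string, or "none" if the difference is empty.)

b

The string b is accepted by P but not by Q.
No shorter string lies in the difference, and b is the lexicographically first length-1 string in L(P) \ L(Q).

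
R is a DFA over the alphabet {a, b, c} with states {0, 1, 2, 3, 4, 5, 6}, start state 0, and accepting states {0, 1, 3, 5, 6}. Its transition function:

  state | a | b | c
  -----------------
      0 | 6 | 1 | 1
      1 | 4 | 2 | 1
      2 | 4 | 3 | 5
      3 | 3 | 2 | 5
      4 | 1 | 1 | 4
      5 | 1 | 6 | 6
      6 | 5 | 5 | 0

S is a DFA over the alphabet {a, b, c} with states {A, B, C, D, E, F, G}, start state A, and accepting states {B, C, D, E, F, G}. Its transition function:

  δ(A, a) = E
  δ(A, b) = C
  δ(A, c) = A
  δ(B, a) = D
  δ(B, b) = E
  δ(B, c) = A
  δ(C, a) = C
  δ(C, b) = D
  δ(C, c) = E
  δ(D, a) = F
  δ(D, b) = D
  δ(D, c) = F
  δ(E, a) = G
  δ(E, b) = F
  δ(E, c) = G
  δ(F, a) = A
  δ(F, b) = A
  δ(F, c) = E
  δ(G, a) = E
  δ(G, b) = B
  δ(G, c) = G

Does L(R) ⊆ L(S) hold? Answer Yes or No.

The empty string ε is in L(R) but not in L(S).
So L(R) ⊄ L(S).

No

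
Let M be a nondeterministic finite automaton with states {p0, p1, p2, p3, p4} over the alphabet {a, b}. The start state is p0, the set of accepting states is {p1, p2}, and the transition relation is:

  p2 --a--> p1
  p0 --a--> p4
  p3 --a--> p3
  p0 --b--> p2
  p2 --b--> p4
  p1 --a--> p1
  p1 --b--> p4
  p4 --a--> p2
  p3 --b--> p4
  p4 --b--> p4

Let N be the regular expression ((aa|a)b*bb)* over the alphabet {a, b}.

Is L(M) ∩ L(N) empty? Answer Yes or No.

Yes

Converting the expression N to a DFA (subset construction, then merging equivalent states) gives the minimal DFA with states {n0, n1, n2, n3, n4, n5}, start state n0, accepting states {n0, n5} and transitions n0: a→n1, b→n2; n1: a→n3, b→n4; n2: a→n2, b→n2; n3: a→n2, b→n4; n4: a→n2, b→n5; n5: a→n1, b→n5.
Exploring the product automaton M × N from the start pair (p0, n0), following both machines on each input symbol, reaches 10 state pairs: (p0, n0), (p4, n1), (p2, n2), (p2, n3), (p4, n4), (p1, n2), (p4, n2), (p4, n5), (p2, n1), (p1, n3).
M accepts in {p1, p2} and N accepts in {n0, n5}; no reachable pair has both components accepting, so no string drives both machines to acceptance simultaneously and L(M) ∩ L(N) = ∅.
So no string is accepted by both, and the intersection is empty.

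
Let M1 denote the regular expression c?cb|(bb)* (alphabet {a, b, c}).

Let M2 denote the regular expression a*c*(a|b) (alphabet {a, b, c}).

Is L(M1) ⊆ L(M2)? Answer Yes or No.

No

The empty string ε is in L(M1) but not in L(M2).
So L(M1) ⊄ L(M2).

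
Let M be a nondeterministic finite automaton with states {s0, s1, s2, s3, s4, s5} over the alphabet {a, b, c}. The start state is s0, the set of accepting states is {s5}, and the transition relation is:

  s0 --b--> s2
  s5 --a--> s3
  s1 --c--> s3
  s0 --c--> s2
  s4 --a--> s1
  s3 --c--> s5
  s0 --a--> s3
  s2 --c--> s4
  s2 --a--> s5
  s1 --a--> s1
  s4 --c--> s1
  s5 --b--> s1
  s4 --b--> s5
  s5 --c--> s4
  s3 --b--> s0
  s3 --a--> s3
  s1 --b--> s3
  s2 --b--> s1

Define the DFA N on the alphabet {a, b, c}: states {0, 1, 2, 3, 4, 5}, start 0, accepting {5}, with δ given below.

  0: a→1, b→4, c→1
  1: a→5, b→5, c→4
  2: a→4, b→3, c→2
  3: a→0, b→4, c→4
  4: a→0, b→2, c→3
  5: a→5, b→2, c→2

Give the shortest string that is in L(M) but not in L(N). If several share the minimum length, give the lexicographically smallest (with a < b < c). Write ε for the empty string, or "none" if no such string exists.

The string ac is accepted by M but not by N.
No shorter string lies in the difference, and ac is the lexicographically first length-2 string in L(M) \ L(N).

ac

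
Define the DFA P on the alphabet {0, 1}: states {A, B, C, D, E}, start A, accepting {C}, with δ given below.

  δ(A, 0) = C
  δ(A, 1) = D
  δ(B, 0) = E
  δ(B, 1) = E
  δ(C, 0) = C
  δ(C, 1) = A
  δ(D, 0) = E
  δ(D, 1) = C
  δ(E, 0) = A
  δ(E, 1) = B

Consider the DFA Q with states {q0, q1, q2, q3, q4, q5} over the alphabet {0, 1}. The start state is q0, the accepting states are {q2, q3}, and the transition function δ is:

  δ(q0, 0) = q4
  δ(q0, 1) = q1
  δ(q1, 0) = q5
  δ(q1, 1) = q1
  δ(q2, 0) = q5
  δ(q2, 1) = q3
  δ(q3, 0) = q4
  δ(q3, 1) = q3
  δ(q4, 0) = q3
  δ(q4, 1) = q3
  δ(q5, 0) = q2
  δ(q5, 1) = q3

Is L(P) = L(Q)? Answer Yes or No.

The string 0 is accepted by P but rejected by Q.
So L(P) ≠ L(Q).

No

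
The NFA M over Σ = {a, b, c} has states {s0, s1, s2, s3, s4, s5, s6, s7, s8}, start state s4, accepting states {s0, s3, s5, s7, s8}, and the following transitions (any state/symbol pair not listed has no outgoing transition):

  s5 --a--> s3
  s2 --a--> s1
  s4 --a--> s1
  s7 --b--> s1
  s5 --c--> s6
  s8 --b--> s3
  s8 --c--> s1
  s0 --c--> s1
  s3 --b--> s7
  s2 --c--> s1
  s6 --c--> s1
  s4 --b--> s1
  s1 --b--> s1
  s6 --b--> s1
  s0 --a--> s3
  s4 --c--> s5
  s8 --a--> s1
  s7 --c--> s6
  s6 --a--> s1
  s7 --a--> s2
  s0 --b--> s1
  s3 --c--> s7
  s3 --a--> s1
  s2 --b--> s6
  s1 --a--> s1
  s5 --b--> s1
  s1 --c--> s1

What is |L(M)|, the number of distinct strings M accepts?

4

The useful subgraph on states {s3, s4, s5, s7} is acyclic, so L(M) is finite; the longest accepting path visits 4 useful states, giving maximum string length 3.
Counting accepting paths from s4 by length: 1 of length 1, 1 of length 2, 2 of length 3. Total 4.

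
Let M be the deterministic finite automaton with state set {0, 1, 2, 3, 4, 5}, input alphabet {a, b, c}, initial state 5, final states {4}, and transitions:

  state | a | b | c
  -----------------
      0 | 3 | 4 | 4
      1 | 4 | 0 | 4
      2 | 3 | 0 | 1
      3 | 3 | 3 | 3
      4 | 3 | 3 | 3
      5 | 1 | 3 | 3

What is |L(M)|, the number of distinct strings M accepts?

4

The useful subgraph on states {0, 1, 4, 5} is acyclic, so L(M) is finite; the longest accepting path visits 4 useful states, giving maximum string length 3.
Counting accepting paths from 5 by length: 2 of length 2, 2 of length 3. Total 4.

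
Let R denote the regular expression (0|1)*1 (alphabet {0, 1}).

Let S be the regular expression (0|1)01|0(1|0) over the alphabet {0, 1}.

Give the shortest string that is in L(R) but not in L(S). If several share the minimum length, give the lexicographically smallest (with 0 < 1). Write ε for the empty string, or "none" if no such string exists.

The string 1 is accepted by R but not by S.
No shorter string lies in the difference, and 1 is the lexicographically first length-1 string in L(R) \ L(S).

1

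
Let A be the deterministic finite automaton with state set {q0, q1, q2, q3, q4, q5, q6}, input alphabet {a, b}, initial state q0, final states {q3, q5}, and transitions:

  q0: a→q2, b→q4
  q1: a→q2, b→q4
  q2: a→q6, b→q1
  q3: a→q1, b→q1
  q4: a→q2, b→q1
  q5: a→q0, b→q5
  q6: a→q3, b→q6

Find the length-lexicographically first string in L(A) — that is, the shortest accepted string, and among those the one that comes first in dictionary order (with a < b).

A breadth-first search from q0 reaches an accepting state first via the path q0 → q2 → q6 → q3 on input aaa.
No string of length < 3 is accepted (BFS exhausts all shorter strings without reaching an accepting state), and aaa is the lexicographically least accepting string of length 3.

aaa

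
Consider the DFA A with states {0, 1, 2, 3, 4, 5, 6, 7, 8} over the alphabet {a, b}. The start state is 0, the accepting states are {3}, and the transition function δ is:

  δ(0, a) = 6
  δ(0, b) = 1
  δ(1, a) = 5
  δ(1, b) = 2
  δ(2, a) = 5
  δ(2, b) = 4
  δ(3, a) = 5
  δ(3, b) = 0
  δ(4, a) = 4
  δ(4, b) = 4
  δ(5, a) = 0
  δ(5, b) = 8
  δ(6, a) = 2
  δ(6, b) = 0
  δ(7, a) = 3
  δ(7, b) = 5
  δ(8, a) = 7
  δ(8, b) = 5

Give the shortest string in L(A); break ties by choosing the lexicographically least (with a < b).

A breadth-first search from 0 reaches an accepting state first via the path 0 → 1 → 5 → 8 → 7 → 3 on input babaa.
No string of length < 5 is accepted (BFS exhausts all shorter strings without reaching an accepting state), and babaa is the lexicographically least accepting string of length 5.

babaa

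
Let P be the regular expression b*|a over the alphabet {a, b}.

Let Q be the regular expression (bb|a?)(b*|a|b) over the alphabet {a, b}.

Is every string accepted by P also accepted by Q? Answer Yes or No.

Converting the expression P to a DFA (subset construction, then merging equivalent states) gives the minimal DFA with states {p0, p1, p2, p3}, start state p0, accepting states {p0, p1, p2} and transitions p0: a→p1, b→p2; p1: a→p3, b→p3; p2: a→p3, b→p2; p3: a→p3, b→p3.
Converting the expression Q to a DFA (subset construction, then merging equivalent states) gives the minimal DFA with states {q0, q1, q2, q3, q4, q5}, start state q0, accepting states {q0, q1, q2, q3, q4} and transitions q0: a→q1, b→q2; q1: a→q3, b→q4; q2: a→q5, b→q1; q3: a→q5, b→q5; q4: a→q5, b→q4; q5: a→q5, b→q5.
Exploring the product automaton P × Q from the start pair (p0, q0), following both machines on each input symbol, reaches 8 state pairs: (p0, q0), (p1, q1), (p2, q2), (p3, q3), (p3, q4), (p3, q5), (p2, q1), (p2, q4).
P accepts in {p0, p1, p2} and Q accepts in {q0, q1, q2, q3, q4}. The reachable pairs whose P-component is accepting are (p0, q0), (p1, q1), (p2, q2), (p2, q1), (p2, q4); in each of them the Q-component is accepting too, so the product for L(P) \ L(Q) (P-component accepting, Q-component rejecting) has no reachable accepting pair and the difference is empty.
Hence every string in L(P) is also in L(Q).

Yes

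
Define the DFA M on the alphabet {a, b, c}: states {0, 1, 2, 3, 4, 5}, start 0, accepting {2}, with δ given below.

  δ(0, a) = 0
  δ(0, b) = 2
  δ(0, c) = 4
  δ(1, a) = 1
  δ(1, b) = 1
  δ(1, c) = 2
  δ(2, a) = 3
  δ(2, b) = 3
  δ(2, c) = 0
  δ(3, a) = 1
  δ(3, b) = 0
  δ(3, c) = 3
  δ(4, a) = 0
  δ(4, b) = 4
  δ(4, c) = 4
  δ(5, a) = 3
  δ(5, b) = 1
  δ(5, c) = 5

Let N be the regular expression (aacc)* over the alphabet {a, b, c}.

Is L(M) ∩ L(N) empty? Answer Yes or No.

Yes

Converting the expression N to a DFA (subset construction, then merging equivalent states) gives the minimal DFA with states {n0, n1, n2, n3, n4}, start state n0, accepting states {n0} and transitions n0: a→n1, b→n2, c→n2; n1: a→n3, b→n2, c→n2; n2: a→n2, b→n2, c→n2; n3: a→n2, b→n2, c→n4; n4: a→n2, b→n2, c→n0.
Exploring the product automaton M × N from the start pair (0, n0), following both machines on each input symbol, reaches 10 state pairs: (0, n0), (0, n1), (2, n2), (4, n2), (0, n3), (3, n2), (0, n2), (4, n4), (1, n2), (4, n0).
M accepts in {2} and N accepts in {n0}; no reachable pair has both components accepting, so no string drives both machines to acceptance simultaneously and L(M) ∩ L(N) = ∅.
So no string is accepted by both, and the intersection is empty.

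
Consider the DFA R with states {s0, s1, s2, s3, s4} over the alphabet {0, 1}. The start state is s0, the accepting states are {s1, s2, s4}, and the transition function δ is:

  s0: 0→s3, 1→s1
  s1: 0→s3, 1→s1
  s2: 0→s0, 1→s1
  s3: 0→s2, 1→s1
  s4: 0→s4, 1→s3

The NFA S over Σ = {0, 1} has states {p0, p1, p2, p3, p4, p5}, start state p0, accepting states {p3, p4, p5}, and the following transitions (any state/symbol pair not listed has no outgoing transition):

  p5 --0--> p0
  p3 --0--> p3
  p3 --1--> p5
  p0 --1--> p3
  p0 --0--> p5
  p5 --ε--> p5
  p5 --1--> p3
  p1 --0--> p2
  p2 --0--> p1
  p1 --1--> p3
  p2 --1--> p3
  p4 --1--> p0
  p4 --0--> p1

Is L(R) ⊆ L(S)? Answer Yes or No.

No

The string 00 is in L(R) but not in L(S).
So L(R) ⊄ L(S).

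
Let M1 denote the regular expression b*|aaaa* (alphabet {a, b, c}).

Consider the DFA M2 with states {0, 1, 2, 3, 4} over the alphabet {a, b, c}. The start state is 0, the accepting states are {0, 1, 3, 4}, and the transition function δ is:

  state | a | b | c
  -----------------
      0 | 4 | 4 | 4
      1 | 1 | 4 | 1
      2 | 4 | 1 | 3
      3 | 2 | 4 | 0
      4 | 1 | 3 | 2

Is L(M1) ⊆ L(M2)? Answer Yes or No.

Converting the expression M1 to a DFA (subset construction, then merging equivalent states) gives the minimal DFA with states {r0, r1, r2, r3, r4, r5}, start state r0, accepting states {r0, r2, r5} and transitions r0: a→r1, b→r2, c→r3; r1: a→r4, b→r3, c→r3; r2: a→r3, b→r2, c→r3; r3: a→r3, b→r3, c→r3; r4: a→r5, b→r3, c→r3; r5: a→r5, b→r3, c→r3.
Exploring the product automaton M1 × M2 from the start pair (r0, 0), following both machines on each input symbol, reaches 11 state pairs: (r0, 0), (r1, 4), (r2, 4), (r3, 4), (r4, 1), (r3, 3), (r3, 2), (r3, 1), (r2, 3), (r5, 1), (r3, 0).
M1 accepts in {r0, r2, r5} and M2 accepts in {0, 1, 3, 4}. The reachable pairs whose M1-component is accepting are (r0, 0), (r2, 4), (r2, 3), (r5, 1); in each of them the M2-component is accepting too, so the product for L(M1) \ L(M2) (M1-component accepting, M2-component rejecting) has no reachable accepting pair and the difference is empty.
Hence every string in L(M1) is also in L(M2).

Yes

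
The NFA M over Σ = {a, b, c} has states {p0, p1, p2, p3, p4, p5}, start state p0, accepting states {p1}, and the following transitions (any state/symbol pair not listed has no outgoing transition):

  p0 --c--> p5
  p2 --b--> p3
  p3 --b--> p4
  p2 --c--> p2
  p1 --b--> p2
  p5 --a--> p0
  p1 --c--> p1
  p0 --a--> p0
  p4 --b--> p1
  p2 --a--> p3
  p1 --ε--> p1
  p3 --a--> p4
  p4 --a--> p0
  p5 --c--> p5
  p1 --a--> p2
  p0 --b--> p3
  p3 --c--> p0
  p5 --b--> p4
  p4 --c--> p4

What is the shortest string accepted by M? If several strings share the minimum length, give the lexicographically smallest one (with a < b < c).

A breadth-first search from p0 reaches an accepting state first via the path p0 → p3 → p4 → p1 on input bab.
No string of length < 3 is accepted (BFS exhausts all shorter strings without reaching an accepting state), and bab is the lexicographically least accepting string of length 3.

bab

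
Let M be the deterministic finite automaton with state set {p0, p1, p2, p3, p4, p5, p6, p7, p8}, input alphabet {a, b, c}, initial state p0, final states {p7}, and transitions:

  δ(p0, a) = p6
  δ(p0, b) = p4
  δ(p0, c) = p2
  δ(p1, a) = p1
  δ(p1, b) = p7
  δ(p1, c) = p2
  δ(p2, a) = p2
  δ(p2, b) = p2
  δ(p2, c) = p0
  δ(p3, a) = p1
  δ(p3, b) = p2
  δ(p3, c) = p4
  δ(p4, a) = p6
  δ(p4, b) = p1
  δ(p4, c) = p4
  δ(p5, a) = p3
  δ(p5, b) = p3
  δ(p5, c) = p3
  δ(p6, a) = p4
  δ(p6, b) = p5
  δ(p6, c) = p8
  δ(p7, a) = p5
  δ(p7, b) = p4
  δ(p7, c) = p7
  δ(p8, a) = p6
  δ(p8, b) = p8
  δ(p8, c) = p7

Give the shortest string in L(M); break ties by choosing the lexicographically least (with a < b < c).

acc

A breadth-first search from p0 reaches an accepting state first via the path p0 → p6 → p8 → p7 on input acc.
No string of length < 3 is accepted (BFS exhausts all shorter strings without reaching an accepting state), and acc is the lexicographically least accepting string of length 3.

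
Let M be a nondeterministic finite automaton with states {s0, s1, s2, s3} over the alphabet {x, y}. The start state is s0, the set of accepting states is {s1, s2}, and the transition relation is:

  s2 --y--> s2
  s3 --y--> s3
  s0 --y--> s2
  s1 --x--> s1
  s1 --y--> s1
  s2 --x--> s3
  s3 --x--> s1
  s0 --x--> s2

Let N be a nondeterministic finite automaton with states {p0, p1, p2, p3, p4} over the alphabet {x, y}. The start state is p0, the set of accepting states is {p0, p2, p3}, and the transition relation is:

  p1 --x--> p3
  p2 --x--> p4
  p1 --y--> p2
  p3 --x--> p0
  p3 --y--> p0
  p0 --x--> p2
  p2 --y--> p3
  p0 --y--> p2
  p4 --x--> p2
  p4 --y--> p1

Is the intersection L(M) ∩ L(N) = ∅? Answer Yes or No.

The string x is accepted by both M and N.
Hence L(M) ∩ L(N) ≠ ∅.

No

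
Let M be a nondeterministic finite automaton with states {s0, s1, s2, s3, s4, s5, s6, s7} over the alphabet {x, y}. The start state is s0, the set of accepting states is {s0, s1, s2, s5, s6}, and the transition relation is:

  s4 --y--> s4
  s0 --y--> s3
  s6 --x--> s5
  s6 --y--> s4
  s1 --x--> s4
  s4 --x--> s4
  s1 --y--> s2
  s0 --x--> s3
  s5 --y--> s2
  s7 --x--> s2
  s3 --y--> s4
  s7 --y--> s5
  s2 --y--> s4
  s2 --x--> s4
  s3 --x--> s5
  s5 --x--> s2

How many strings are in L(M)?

The useful subgraph on states {s0, s2, s3, s5} is acyclic, so L(M) is finite; the longest accepting path visits 4 useful states, giving maximum string length 3.
Counting accepting paths from s0 by length: 1 of length 0, 2 of length 2, 4 of length 3. Total 7.

7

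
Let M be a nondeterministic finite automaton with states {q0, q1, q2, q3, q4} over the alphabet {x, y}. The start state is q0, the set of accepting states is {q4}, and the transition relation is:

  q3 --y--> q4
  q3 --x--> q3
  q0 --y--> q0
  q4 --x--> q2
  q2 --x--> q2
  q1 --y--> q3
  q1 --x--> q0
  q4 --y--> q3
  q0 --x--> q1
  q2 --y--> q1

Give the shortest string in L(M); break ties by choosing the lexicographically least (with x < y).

xyy

A breadth-first search from q0 reaches an accepting state first via the path q0 → q1 → q3 → q4 on input xyy.
No string of length < 3 is accepted (BFS exhausts all shorter strings without reaching an accepting state), and xyy is the lexicographically least accepting string of length 3.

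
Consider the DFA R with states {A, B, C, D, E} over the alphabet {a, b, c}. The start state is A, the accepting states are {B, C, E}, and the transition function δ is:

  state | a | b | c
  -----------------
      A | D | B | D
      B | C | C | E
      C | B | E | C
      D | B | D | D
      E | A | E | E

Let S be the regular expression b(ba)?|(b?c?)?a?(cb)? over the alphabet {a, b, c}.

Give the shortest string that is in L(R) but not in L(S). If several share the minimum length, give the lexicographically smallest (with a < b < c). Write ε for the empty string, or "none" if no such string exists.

aa

The string aa is accepted by R but not by S.
No shorter string lies in the difference, and aa is the lexicographically first length-2 string in L(R) \ L(S).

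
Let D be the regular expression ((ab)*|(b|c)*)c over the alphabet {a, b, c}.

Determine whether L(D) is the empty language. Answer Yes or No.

The string c matches the expression, so it belongs to L(D).
Since L(D) contains at least one string, it is not empty.

No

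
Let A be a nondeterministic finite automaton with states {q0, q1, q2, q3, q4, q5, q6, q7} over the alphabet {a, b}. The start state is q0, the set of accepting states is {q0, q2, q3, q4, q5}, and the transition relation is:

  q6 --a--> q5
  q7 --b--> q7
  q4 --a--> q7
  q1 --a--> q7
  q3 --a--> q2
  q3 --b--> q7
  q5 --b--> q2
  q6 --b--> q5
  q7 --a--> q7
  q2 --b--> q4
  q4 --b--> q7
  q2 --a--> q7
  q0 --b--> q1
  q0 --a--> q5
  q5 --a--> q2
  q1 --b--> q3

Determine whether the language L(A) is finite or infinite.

finite

The useful states (reachable from q0 and able to reach an accepting state) are {q0, q1, q2, q3, q4, q5}.
Restricted to these states the transition graph has no cycle, so every accepting path has bounded length and L is finite.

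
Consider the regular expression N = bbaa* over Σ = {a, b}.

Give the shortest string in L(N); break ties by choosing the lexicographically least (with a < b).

By inspection of the expression, no string of length less than 3 matches, and bba is the lexicographically first match of length 3.

bba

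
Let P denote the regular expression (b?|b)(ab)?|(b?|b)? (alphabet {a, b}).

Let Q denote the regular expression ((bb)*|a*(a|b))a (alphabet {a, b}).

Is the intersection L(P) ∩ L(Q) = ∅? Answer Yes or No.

Yes

Converting the expression P to a DFA (subset construction, then merging equivalent states) gives the minimal DFA with states {p0, p1, p2, p3, p4}, start state p0, accepting states {p0, p2, p4} and transitions p0: a→p1, b→p2; p1: a→p3, b→p4; p2: a→p1, b→p3; p3: a→p3, b→p3; p4: a→p3, b→p3.
Converting the expression Q to a DFA (subset construction, then merging equivalent states) gives the minimal DFA with states {q0, q1, q2, q3, q4, q5, q6, q7}, start state q0, accepting states {q1, q4} and transitions q0: a→q1, b→q2; q1: a→q1, b→q3; q2: a→q4, b→q5; q3: a→q4, b→q6; q4: a→q6, b→q6; q5: a→q4, b→q7; q6: a→q6, b→q6; q7: a→q6, b→q5.
Exploring the product automaton P × Q from the start pair (p0, q0), following both machines on each input symbol, reaches 12 state pairs: (p0, q0), (p1, q1), (p2, q2), (p3, q1), (p4, q3), (p1, q4), (p3, q5), (p3, q3), (p3, q4), (p3, q6), (p4, q6), (p3, q7).
P accepts in {p0, p2, p4} and Q accepts in {q1, q4}; no reachable pair has both components accepting, so no string drives both machines to acceptance simultaneously and L(P) ∩ L(Q) = ∅.
So no string is accepted by both, and the intersection is empty.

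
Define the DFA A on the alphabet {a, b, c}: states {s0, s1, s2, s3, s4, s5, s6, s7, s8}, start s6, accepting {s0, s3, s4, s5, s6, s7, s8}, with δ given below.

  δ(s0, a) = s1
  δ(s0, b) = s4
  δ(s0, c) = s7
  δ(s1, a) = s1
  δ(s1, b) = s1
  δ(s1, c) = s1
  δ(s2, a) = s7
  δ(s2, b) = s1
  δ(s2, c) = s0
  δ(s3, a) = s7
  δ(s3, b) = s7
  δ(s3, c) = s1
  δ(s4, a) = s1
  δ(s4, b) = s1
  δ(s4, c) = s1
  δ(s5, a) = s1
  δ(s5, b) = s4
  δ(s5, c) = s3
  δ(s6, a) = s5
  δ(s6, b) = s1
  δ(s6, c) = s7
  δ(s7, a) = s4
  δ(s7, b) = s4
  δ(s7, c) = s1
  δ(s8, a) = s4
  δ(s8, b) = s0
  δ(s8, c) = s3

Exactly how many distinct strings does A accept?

The useful subgraph on states {s3, s4, s5, s6, s7} is acyclic, so L(A) is finite; the longest accepting path visits 5 useful states, giving maximum string length 4.
Counting accepting paths from s6 by length: 1 of length 0, 2 of length 1, 4 of length 2, 2 of length 3, 4 of length 4. Total 13.

13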